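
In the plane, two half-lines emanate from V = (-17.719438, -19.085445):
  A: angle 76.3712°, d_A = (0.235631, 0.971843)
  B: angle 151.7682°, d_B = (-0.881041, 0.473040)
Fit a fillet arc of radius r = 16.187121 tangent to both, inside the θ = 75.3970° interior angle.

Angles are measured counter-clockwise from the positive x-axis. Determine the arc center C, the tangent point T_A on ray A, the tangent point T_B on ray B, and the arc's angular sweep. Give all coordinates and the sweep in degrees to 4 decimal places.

center=(-28.5155,5.0838) T_A=(-12.7842,1.2696) T_B=(-36.1727,-9.1777) sweep=104.6030

bisector direction at 114.0697° = (-0.407848,0.913050)
center distance |VC| = r/sin(θ/2) = 16.187121/sin(37.6985°) = 26.470897
C = V + |VC|·bis = (-28.5155,5.0838)
T_A = V + ((C−V)·d_A)·d_A = V + 20.9448·d_A = (-12.7842,1.2696)
T_B = V + ((C−V)·d_B)·d_B = V + 20.9448·d_B = (-36.1727,-9.1777)
sweep = 180° − θ = 104.6030°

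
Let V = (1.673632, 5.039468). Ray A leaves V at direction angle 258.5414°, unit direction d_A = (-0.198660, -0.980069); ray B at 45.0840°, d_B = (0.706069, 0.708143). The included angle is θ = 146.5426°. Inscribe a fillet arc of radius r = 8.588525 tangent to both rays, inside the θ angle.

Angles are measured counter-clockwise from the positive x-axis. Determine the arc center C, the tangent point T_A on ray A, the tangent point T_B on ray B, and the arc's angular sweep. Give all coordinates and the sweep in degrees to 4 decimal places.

center=(9.5782,0.8034) T_A=(1.1608,2.5095) T_B=(3.4963,6.8674) sweep=33.4574

bisector direction at 331.8127° = (0.881408,-0.472355)
center distance |VC| = r/sin(θ/2) = 8.588525/sin(73.2713°) = 8.968068
C = V + |VC|·bis = (9.5782,0.8034)
T_A = V + ((C−V)·d_A)·d_A = V + 2.5814·d_A = (1.1608,2.5095)
T_B = V + ((C−V)·d_B)·d_B = V + 2.5814·d_B = (3.4963,6.8674)
sweep = 180° − θ = 33.4574°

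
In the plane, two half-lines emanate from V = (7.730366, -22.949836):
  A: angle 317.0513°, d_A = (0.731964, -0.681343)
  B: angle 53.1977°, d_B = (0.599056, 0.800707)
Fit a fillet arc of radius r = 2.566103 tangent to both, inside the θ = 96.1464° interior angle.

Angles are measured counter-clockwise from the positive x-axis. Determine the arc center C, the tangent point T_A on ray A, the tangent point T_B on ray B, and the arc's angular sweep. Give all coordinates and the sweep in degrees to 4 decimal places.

center=(11.1656,-22.6418) T_A=(9.4173,-24.5201) T_B=(9.1109,-21.1045) sweep=83.8536

bisector direction at 5.1245° = (0.996003,0.089320)
center distance |VC| = r/sin(θ/2) = 2.566103/sin(48.0732°) = 3.449067
C = V + |VC|·bis = (11.1656,-22.6418)
T_A = V + ((C−V)·d_A)·d_A = V + 2.3046·d_A = (9.4173,-24.5201)
T_B = V + ((C−V)·d_B)·d_B = V + 2.3046·d_B = (9.1109,-21.1045)
sweep = 180° − θ = 83.8536°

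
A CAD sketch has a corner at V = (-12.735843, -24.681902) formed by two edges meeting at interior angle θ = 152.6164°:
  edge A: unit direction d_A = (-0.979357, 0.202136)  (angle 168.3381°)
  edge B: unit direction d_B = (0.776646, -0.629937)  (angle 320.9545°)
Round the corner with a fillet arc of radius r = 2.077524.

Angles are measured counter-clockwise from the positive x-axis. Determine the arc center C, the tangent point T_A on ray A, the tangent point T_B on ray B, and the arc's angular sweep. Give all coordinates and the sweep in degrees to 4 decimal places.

bisector direction at 244.6463° = (-0.428205,-0.903682)
center distance |VC| = r/sin(θ/2) = 2.077524/sin(76.3082°) = 2.138288
C = V + |VC|·bis = (-13.6515,-26.6142)
T_A = V + ((C−V)·d_A)·d_A = V + 0.5061·d_A = (-13.2315,-24.5796)
T_B = V + ((C−V)·d_B)·d_B = V + 0.5061·d_B = (-12.3428,-25.0007)
sweep = 180° − θ = 27.3836°

center=(-13.6515,-26.6142) T_A=(-13.2315,-24.5796) T_B=(-12.3428,-25.0007) sweep=27.3836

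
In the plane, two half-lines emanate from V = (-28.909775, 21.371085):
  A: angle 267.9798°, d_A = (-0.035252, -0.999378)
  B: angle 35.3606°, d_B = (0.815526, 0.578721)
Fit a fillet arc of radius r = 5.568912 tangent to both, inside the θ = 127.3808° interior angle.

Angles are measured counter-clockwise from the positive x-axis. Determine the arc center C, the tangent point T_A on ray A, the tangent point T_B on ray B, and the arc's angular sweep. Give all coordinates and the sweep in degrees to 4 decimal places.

center=(-23.4414,18.4230) T_A=(-29.0068,18.6193) T_B=(-26.6642,22.9646) sweep=52.6192

bisector direction at 331.6702° = (0.880231,-0.474546)
center distance |VC| = r/sin(θ/2) = 5.568912/sin(63.6904°) = 6.212446
C = V + |VC|·bis = (-23.4414,18.4230)
T_A = V + ((C−V)·d_A)·d_A = V + 2.7535·d_A = (-29.0068,18.6193)
T_B = V + ((C−V)·d_B)·d_B = V + 2.7535·d_B = (-26.6642,22.9646)
sweep = 180° − θ = 52.6192°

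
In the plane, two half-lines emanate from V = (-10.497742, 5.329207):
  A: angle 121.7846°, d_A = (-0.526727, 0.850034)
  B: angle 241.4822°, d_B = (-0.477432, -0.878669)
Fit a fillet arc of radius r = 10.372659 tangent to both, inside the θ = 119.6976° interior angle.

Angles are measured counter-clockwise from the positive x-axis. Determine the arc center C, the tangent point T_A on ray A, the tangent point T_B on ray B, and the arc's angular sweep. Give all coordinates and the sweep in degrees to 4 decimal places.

bisector direction at 181.6334° = (-0.999594,-0.028504)
center distance |VC| = r/sin(θ/2) = 10.372659/sin(59.8488°) = 11.995633
C = V + |VC|·bis = (-22.4885,4.9873)
T_A = V + ((C−V)·d_A)·d_A = V + 6.0252·d_A = (-13.6714,10.4508)
T_B = V + ((C−V)·d_B)·d_B = V + 6.0252·d_B = (-13.3744,0.0350)
sweep = 180° − θ = 60.3024°

center=(-22.4885,4.9873) T_A=(-13.6714,10.4508) T_B=(-13.3744,0.0350) sweep=60.3024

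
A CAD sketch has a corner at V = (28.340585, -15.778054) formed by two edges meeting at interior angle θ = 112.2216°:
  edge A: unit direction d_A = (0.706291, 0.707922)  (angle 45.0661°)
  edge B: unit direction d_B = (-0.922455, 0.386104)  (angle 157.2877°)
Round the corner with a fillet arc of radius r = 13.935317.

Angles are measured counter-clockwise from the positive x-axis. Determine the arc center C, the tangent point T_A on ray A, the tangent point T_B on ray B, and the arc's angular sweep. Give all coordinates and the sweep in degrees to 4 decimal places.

bisector direction at 101.1769° = (-0.193839,0.981033)
center distance |VC| = r/sin(θ/2) = 13.935317/sin(56.1108°) = 16.787164
C = V + |VC|·bis = (25.0866,0.6907)
T_A = V + ((C−V)·d_A)·d_A = V + 9.3603·d_A = (34.9517,-9.1517)
T_B = V + ((C−V)·d_B)·d_B = V + 9.3603·d_B = (19.7061,-12.1640)
sweep = 180° − θ = 67.7784°

center=(25.0866,0.6907) T_A=(34.9517,-9.1517) T_B=(19.7061,-12.1640) sweep=67.7784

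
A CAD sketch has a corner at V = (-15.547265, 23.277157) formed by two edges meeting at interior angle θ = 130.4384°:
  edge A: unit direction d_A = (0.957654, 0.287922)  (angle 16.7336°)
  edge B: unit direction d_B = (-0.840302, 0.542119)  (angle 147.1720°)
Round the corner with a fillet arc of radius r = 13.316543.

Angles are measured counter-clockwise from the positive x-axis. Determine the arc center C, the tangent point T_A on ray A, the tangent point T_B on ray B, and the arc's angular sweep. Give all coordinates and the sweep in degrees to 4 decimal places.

bisector direction at 81.9528° = (0.139989,0.990153)
center distance |VC| = r/sin(θ/2) = 13.316543/sin(65.2192°) = 14.667121
C = V + |VC|·bis = (-13.4940,37.7999)
T_A = V + ((C−V)·d_A)·d_A = V + 6.1477·d_A = (-9.6599,25.0472)
T_B = V + ((C−V)·d_B)·d_B = V + 6.1477·d_B = (-20.7132,26.6099)
sweep = 180° − θ = 49.5616°

center=(-13.4940,37.7999) T_A=(-9.6599,25.0472) T_B=(-20.7132,26.6099) sweep=49.5616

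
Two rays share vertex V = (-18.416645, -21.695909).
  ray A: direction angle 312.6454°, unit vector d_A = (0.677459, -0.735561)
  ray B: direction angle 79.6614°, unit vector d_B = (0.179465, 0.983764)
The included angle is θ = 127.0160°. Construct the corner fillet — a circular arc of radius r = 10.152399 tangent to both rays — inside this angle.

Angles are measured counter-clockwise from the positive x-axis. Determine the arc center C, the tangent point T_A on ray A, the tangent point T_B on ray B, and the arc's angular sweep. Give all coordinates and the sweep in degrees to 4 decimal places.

center=(-7.5210,-18.5400) T_A=(-14.9887,-25.4179) T_B=(-17.5085,-16.7180) sweep=52.9840

bisector direction at 16.1534° = (0.960520,0.278210)
center distance |VC| = r/sin(θ/2) = 10.152399/sin(63.5080°) = 11.343505
C = V + |VC|·bis = (-7.5210,-18.5400)
T_A = V + ((C−V)·d_A)·d_A = V + 5.0600·d_A = (-14.9887,-25.4179)
T_B = V + ((C−V)·d_B)·d_B = V + 5.0600·d_B = (-17.5085,-16.7180)
sweep = 180° − θ = 52.9840°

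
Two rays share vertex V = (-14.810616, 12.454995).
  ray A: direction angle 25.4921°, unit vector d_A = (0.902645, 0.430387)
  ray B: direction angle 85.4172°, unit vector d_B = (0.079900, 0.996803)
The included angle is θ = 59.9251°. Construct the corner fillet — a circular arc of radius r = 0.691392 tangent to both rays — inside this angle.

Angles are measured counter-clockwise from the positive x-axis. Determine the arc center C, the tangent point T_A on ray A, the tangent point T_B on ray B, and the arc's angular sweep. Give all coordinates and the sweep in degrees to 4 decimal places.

center=(-14.0256,13.5953) T_A=(-13.7280,12.9712) T_B=(-14.7148,13.6505) sweep=120.0749

bisector direction at 55.4547° = (0.567058,0.823678)
center distance |VC| = r/sin(θ/2) = 0.691392/sin(29.9626°) = 1.384352
C = V + |VC|·bis = (-14.0256,13.5953)
T_A = V + ((C−V)·d_A)·d_A = V + 1.1993·d_A = (-13.7280,12.9712)
T_B = V + ((C−V)·d_B)·d_B = V + 1.1993·d_B = (-14.7148,13.6505)
sweep = 180° − θ = 120.0749°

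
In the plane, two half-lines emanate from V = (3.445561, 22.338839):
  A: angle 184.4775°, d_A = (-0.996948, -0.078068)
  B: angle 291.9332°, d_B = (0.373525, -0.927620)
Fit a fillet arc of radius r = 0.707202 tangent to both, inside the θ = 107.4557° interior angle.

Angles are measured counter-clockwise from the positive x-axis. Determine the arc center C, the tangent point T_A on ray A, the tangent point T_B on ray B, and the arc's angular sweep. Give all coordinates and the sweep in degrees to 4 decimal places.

center=(2.9834,21.5933) T_A=(2.9282,22.2983) T_B=(3.6394,21.8574) sweep=72.5443

bisector direction at 238.2053° = (-0.526876,-0.849942)
center distance |VC| = r/sin(θ/2) = 0.707202/sin(53.7278°) = 0.877187
C = V + |VC|·bis = (2.9834,21.5933)
T_A = V + ((C−V)·d_A)·d_A = V + 0.5190·d_A = (2.9282,22.2983)
T_B = V + ((C−V)·d_B)·d_B = V + 0.5190·d_B = (3.6394,21.8574)
sweep = 180° − θ = 72.5443°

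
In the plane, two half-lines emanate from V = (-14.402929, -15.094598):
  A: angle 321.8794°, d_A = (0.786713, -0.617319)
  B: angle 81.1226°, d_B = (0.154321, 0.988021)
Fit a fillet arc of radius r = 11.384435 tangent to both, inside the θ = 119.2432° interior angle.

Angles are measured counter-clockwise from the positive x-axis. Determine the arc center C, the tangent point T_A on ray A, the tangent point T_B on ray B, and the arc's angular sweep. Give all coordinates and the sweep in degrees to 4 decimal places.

bisector direction at 21.5010° = (0.930411,0.366517)
center distance |VC| = r/sin(θ/2) = 11.384435/sin(59.6216°) = 13.196218
C = V + |VC|·bis = (-2.1250,-10.2580)
T_A = V + ((C−V)·d_A)·d_A = V + 6.6734·d_A = (-9.1528,-19.2142)
T_B = V + ((C−V)·d_B)·d_B = V + 6.6734·d_B = (-13.3731,-8.5011)
sweep = 180° − θ = 60.7568°

center=(-2.1250,-10.2580) T_A=(-9.1528,-19.2142) T_B=(-13.3731,-8.5011) sweep=60.7568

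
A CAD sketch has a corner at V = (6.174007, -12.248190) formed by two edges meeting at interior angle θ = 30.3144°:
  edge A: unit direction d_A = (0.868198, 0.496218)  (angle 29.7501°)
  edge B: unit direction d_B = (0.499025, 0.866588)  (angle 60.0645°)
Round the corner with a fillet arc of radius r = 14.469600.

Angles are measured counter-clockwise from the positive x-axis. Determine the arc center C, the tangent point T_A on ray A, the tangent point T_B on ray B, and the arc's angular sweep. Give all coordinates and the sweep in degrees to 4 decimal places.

center=(45.3684,26.8196) T_A=(52.5485,14.2571) T_B=(32.8292,34.0403) sweep=149.6856

bisector direction at 44.9073° = (0.708250,0.705962)
center distance |VC| = r/sin(θ/2) = 14.469600/sin(15.1572°) = 55.339800
C = V + |VC|·bis = (45.3684,26.8196)
T_A = V + ((C−V)·d_A)·d_A = V + 53.4146·d_A = (52.5485,14.2571)
T_B = V + ((C−V)·d_B)·d_B = V + 53.4146·d_B = (32.8292,34.0403)
sweep = 180° − θ = 149.6856°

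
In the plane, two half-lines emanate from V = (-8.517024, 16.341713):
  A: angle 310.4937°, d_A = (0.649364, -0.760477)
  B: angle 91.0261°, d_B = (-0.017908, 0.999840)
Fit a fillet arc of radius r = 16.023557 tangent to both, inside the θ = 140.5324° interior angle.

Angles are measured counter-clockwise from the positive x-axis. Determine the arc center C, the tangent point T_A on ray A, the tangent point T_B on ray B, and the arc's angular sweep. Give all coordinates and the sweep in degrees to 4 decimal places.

bisector direction at 20.7599° = (0.935074,0.354453)
center distance |VC| = r/sin(θ/2) = 16.023557/sin(70.2662°) = 17.023310
C = V + |VC|·bis = (7.4010,22.3757)
T_A = V + ((C−V)·d_A)·d_A = V + 5.7479·d_A = (-4.7845,11.9705)
T_B = V + ((C−V)·d_B)·d_B = V + 5.7479·d_B = (-8.6200,22.0887)
sweep = 180° − θ = 39.4676°

center=(7.4010,22.3757) T_A=(-4.7845,11.9705) T_B=(-8.6200,22.0887) sweep=39.4676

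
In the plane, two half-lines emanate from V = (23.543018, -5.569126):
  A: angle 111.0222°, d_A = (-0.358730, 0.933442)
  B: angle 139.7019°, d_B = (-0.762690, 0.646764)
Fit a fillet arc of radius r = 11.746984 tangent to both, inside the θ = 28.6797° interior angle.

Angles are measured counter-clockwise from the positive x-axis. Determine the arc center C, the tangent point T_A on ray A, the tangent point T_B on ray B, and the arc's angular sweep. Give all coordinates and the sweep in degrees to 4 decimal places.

bisector direction at 125.3620° = (-0.578741,0.815511)
center distance |VC| = r/sin(θ/2) = 11.746984/sin(14.3399°) = 47.429425
C = V + |VC|·bis = (-3.9063,33.1101)
T_A = V + ((C−V)·d_A)·d_A = V + 45.9517·d_A = (7.0588,37.3241)
T_B = V + ((C−V)·d_B)·d_B = V + 45.9517·d_B = (-11.5039,24.1508)
sweep = 180° − θ = 151.3203°

center=(-3.9063,33.1101) T_A=(7.0588,37.3241) T_B=(-11.5039,24.1508) sweep=151.3203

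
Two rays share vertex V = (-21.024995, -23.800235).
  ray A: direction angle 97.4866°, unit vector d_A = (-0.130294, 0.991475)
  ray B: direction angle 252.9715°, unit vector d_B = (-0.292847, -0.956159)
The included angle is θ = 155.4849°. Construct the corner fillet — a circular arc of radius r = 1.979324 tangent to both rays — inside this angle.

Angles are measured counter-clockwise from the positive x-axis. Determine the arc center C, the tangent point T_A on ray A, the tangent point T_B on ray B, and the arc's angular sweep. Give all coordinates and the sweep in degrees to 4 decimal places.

center=(-23.0435,-23.6318) T_A=(-21.0810,-23.3739) T_B=(-21.1509,-24.2114) sweep=24.5151

bisector direction at 175.2291° = (-0.996535,0.083173)
center distance |VC| = r/sin(θ/2) = 1.979324/sin(77.7425°) = 2.025499
C = V + |VC|·bis = (-23.0435,-23.6318)
T_A = V + ((C−V)·d_A)·d_A = V + 0.4300·d_A = (-21.0810,-23.3739)
T_B = V + ((C−V)·d_B)·d_B = V + 0.4300·d_B = (-21.1509,-24.2114)
sweep = 180° − θ = 24.5151°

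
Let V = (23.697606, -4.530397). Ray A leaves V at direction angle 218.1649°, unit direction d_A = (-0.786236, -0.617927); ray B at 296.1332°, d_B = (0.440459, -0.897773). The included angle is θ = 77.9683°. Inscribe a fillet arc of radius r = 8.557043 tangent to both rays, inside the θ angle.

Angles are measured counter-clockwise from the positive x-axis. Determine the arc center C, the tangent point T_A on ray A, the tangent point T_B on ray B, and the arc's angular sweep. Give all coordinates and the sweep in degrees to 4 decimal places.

center=(20.6723,-17.7916) T_A=(15.3847,-11.0638) T_B=(28.3546,-14.0226) sweep=102.0317

bisector direction at 257.1490° = (-0.222416,-0.974952)
center distance |VC| = r/sin(θ/2) = 8.557043/sin(38.9841°) = 13.601923
C = V + |VC|·bis = (20.6723,-17.7916)
T_A = V + ((C−V)·d_A)·d_A = V + 10.5730·d_A = (15.3847,-11.0638)
T_B = V + ((C−V)·d_B)·d_B = V + 10.5730·d_B = (28.3546,-14.0226)
sweep = 180° − θ = 102.0317°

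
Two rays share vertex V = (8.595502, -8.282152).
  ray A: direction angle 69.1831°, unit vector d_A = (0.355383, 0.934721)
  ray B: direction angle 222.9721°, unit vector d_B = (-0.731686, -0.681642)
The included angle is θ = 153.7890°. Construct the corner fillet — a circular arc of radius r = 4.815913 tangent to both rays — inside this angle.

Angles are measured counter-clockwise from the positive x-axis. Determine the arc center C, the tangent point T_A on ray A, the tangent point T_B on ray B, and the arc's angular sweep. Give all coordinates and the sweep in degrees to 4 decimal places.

center=(4.4924,-5.5227) T_A=(8.9940,-7.2342) T_B=(7.7751,-9.0464) sweep=26.2110

bisector direction at 146.0776° = (-0.829794,0.558070)
center distance |VC| = r/sin(θ/2) = 4.815913/sin(76.8945°) = 4.944702
C = V + |VC|·bis = (4.4924,-5.5227)
T_A = V + ((C−V)·d_A)·d_A = V + 1.1212·d_A = (8.9940,-7.2342)
T_B = V + ((C−V)·d_B)·d_B = V + 1.1212·d_B = (7.7751,-9.0464)
sweep = 180° − θ = 26.2110°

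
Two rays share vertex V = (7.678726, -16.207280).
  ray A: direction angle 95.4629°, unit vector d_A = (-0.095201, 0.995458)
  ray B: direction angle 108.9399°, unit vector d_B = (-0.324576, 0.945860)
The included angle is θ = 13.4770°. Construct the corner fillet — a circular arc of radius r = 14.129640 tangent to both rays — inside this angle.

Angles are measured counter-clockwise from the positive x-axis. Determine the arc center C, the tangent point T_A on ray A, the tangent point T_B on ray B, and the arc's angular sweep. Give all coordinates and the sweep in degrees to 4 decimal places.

bisector direction at 102.2014° = (-0.211349,0.977411)
center distance |VC| = r/sin(θ/2) = 14.129640/sin(6.7385°) = 120.418203
C = V + |VC|·bis = (-17.7715,101.4908)
T_A = V + ((C−V)·d_A)·d_A = V + 119.5864·d_A = (-3.7060,102.8359)
T_B = V + ((C−V)·d_B)·d_B = V + 119.5864·d_B = (-31.1362,96.9046)
sweep = 180° − θ = 166.5230°

center=(-17.7715,101.4908) T_A=(-3.7060,102.8359) T_B=(-31.1362,96.9046) sweep=166.5230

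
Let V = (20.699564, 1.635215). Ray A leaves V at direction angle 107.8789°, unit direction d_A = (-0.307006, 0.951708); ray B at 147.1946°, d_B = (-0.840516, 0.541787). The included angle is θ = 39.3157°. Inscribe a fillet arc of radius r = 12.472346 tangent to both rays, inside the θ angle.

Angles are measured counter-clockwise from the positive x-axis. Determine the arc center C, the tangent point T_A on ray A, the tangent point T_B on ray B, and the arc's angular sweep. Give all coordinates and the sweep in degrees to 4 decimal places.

center=(-1.8895,31.0348) T_A=(9.9805,34.8639) T_B=(-8.6469,20.5516) sweep=140.6843

bisector direction at 127.5367° = (-0.609270,0.792963)
center distance |VC| = r/sin(θ/2) = 12.472346/sin(19.6578°) = 37.075656
C = V + |VC|·bis = (-1.8895,31.0348)
T_A = V + ((C−V)·d_A)·d_A = V + 34.9148·d_A = (9.9805,34.8639)
T_B = V + ((C−V)·d_B)·d_B = V + 34.9148·d_B = (-8.6469,20.5516)
sweep = 180° − θ = 140.6843°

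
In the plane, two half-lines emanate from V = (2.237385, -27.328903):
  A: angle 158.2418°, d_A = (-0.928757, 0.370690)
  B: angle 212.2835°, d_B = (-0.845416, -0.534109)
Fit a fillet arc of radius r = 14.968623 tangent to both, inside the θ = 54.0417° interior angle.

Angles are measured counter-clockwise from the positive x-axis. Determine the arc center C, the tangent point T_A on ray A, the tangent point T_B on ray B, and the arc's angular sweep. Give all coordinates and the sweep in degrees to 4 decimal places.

bisector direction at 185.2627° = (-0.995785,-0.091721)
center distance |VC| = r/sin(θ/2) = 14.968623/sin(27.0208°) = 32.947696
C = V + |VC|·bis = (-30.5714,-30.3509)
T_A = V + ((C−V)·d_A)·d_A = V + 29.3512·d_A = (-25.0227,-16.4487)
T_B = V + ((C−V)·d_B)·d_B = V + 29.3512·d_B = (-22.5766,-43.0056)
sweep = 180° − θ = 125.9583°

center=(-30.5714,-30.3509) T_A=(-25.0227,-16.4487) T_B=(-22.5766,-43.0056) sweep=125.9583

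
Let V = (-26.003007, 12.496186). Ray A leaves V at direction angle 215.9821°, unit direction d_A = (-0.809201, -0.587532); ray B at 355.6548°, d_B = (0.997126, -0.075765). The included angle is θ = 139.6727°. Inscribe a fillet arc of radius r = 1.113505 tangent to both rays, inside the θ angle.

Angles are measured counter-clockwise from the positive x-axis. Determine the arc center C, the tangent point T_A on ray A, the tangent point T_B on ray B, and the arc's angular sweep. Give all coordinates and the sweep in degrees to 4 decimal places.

bisector direction at 285.8184° = (0.272590,-0.962130)
center distance |VC| = r/sin(θ/2) = 1.113505/sin(69.8363°) = 1.186205
C = V + |VC|·bis = (-25.6797,11.3549)
T_A = V + ((C−V)·d_A)·d_A = V + 0.4089·d_A = (-26.3339,12.2560)
T_B = V + ((C−V)·d_B)·d_B = V + 0.4089·d_B = (-25.5953,12.4652)
sweep = 180° − θ = 40.3273°

center=(-25.6797,11.3549) T_A=(-26.3339,12.2560) T_B=(-25.5953,12.4652) sweep=40.3273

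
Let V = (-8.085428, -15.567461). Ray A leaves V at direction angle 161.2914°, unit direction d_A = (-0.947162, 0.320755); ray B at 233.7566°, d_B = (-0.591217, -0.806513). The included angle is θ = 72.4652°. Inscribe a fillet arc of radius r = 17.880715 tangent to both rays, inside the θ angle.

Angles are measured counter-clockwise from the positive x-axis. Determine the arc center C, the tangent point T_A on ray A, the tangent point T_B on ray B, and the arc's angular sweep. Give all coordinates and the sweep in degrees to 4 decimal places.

center=(-36.9332,-24.6764) T_A=(-31.1978,-7.7405) T_B=(-22.5122,-35.2478) sweep=107.5348

bisector direction at 197.5240° = (-0.953591,-0.301105)
center distance |VC| = r/sin(θ/2) = 17.880715/sin(36.2326°) = 30.251704
C = V + |VC|·bis = (-36.9332,-24.6764)
T_A = V + ((C−V)·d_A)·d_A = V + 24.4018·d_A = (-31.1978,-7.7405)
T_B = V + ((C−V)·d_B)·d_B = V + 24.4018·d_B = (-22.5122,-35.2478)
sweep = 180° − θ = 107.5348°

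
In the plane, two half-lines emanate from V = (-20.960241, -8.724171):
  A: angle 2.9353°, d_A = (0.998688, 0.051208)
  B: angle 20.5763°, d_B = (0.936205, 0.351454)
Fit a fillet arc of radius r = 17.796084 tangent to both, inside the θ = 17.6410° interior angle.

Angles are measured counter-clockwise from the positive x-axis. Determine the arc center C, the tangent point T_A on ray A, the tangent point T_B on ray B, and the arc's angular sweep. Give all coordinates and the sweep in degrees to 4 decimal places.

bisector direction at 11.7558° = (0.979025,0.203741)
center distance |VC| = r/sin(θ/2) = 17.796084/sin(8.8205°) = 116.056820
C = V + |VC|·bis = (92.6623,14.9213)
T_A = V + ((C−V)·d_A)·d_A = V + 114.6843·d_A = (93.5736,-2.8514)
T_B = V + ((C−V)·d_B)·d_B = V + 114.6843·d_B = (86.4078,31.5821)
sweep = 180° − θ = 162.3590°

center=(92.6623,14.9213) T_A=(93.5736,-2.8514) T_B=(86.4078,31.5821) sweep=162.3590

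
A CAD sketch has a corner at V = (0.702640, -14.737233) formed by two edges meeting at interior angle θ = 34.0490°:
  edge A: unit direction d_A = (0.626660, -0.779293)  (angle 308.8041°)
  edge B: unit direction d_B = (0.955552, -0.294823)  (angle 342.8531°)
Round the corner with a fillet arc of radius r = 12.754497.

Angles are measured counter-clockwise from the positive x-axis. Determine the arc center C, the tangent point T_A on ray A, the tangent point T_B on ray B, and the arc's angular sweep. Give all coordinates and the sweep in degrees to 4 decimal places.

bisector direction at 325.8286° = (0.827361,-0.561670)
center distance |VC| = r/sin(θ/2) = 12.754497/sin(17.0245°) = 43.563327
C = V + |VC|·bis = (36.7452,-39.2055)
T_A = V + ((C−V)·d_A)·d_A = V + 41.6544·d_A = (26.8057,-47.1982)
T_B = V + ((C−V)·d_B)·d_B = V + 41.6544·d_B = (40.5056,-27.0179)
sweep = 180° − θ = 145.9510°

center=(36.7452,-39.2055) T_A=(26.8057,-47.1982) T_B=(40.5056,-27.0179) sweep=145.9510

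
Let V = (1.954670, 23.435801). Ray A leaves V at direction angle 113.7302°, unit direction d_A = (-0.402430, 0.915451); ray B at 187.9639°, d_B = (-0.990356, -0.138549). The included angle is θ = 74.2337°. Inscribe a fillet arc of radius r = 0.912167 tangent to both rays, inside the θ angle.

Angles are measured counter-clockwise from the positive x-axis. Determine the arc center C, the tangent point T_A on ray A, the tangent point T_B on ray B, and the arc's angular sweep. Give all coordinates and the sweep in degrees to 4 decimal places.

center=(0.6346,24.1722) T_A=(1.4696,24.5393) T_B=(0.7609,23.2688) sweep=105.7663

bisector direction at 150.8470° = (-0.873322,0.487143)
center distance |VC| = r/sin(θ/2) = 0.912167/sin(37.1168°) = 1.511605
C = V + |VC|·bis = (0.6346,24.1722)
T_A = V + ((C−V)·d_A)·d_A = V + 1.2054·d_A = (1.4696,24.5393)
T_B = V + ((C−V)·d_B)·d_B = V + 1.2054·d_B = (0.7609,23.2688)
sweep = 180° − θ = 105.7663°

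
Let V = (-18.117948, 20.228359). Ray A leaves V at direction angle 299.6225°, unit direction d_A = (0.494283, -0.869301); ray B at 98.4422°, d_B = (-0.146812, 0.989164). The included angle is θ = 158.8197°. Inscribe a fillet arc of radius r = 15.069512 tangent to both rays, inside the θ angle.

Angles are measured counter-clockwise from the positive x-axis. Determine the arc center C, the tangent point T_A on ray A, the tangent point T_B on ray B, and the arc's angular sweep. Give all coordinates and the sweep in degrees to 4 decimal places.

bisector direction at 19.0324° = (0.945335,0.326102)
center distance |VC| = r/sin(θ/2) = 15.069512/sin(79.4099°) = 15.330639
C = V + |VC|·bis = (-3.6254,25.2277)
T_A = V + ((C−V)·d_A)·d_A = V + 2.8175·d_A = (-16.7253,17.7791)
T_B = V + ((C−V)·d_B)·d_B = V + 2.8175·d_B = (-18.5316,23.0153)
sweep = 180° − θ = 21.1803°

center=(-3.6254,25.2277) T_A=(-16.7253,17.7791) T_B=(-18.5316,23.0153) sweep=21.1803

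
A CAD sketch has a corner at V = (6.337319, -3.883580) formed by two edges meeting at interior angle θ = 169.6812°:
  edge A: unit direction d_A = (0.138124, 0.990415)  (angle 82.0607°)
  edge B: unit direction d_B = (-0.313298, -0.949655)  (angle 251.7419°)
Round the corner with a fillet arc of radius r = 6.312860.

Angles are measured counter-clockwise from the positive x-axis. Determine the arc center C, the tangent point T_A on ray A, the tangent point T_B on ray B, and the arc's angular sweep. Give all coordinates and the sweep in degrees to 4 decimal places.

center=(0.1637,-2.4471) T_A=(6.4161,-3.3190) T_B=(6.1587,-4.4249) sweep=10.3188

bisector direction at 166.9013° = (-0.973981,0.226629)
center distance |VC| = r/sin(θ/2) = 6.312860/sin(84.8406°) = 6.338541
C = V + |VC|·bis = (0.1637,-2.4471)
T_A = V + ((C−V)·d_A)·d_A = V + 0.5700·d_A = (6.4161,-3.3190)
T_B = V + ((C−V)·d_B)·d_B = V + 0.5700·d_B = (6.1587,-4.4249)
sweep = 180° − θ = 10.3188°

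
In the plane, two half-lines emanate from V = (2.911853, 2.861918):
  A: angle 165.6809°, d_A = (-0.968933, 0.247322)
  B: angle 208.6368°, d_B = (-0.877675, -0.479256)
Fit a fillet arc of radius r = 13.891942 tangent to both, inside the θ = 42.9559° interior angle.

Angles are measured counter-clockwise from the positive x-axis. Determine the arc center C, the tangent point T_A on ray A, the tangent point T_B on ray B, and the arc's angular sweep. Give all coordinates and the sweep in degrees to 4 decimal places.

bisector direction at 187.1589° = (-0.992204,-0.124621)
center distance |VC| = r/sin(θ/2) = 13.891942/sin(21.4779°) = 37.941288
C = V + |VC|·bis = (-34.7337,-1.8664)
T_A = V + ((C−V)·d_A)·d_A = V + 35.3066·d_A = (-31.2979,11.5940)
T_B = V + ((C−V)·d_B)·d_B = V + 35.3066·d_B = (-28.0759,-14.0590)
sweep = 180° − θ = 137.0441°

center=(-34.7337,-1.8664) T_A=(-31.2979,11.5940) T_B=(-28.0759,-14.0590) sweep=137.0441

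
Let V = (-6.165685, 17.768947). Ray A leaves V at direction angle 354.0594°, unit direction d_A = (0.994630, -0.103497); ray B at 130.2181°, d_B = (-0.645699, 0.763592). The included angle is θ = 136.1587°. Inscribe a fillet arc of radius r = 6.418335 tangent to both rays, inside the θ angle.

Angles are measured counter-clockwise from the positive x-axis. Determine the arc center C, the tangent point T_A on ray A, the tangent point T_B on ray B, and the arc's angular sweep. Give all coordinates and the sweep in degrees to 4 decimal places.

bisector direction at 62.1388° = (0.467332,0.884082)
center distance |VC| = r/sin(θ/2) = 6.418335/sin(68.0794°) = 6.918533
C = V + |VC|·bis = (-2.9324,23.8855)
T_A = V + ((C−V)·d_A)·d_A = V + 2.5828·d_A = (-3.5967,17.5016)
T_B = V + ((C−V)·d_B)·d_B = V + 2.5828·d_B = (-7.8334,19.7412)
sweep = 180° − θ = 43.8413°

center=(-2.9324,23.8855) T_A=(-3.5967,17.5016) T_B=(-7.8334,19.7412) sweep=43.8413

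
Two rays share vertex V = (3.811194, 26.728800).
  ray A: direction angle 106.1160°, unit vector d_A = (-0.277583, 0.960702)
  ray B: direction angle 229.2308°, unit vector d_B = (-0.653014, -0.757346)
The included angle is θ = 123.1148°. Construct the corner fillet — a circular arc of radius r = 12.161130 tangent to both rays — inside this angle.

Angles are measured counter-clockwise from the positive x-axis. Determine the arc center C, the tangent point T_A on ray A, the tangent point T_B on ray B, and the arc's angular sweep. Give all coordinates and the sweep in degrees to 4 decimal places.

center=(-9.7005,29.6814) T_A=(1.9827,33.0571) T_B=(-0.4903,21.7400) sweep=56.8852

bisector direction at 167.6734° = (-0.976947,0.213484)
center distance |VC| = r/sin(θ/2) = 12.161130/sin(61.5574°) = 13.830551
C = V + |VC|·bis = (-9.7005,29.6814)
T_A = V + ((C−V)·d_A)·d_A = V + 6.5872·d_A = (1.9827,33.0571)
T_B = V + ((C−V)·d_B)·d_B = V + 6.5872·d_B = (-0.4903,21.7400)
sweep = 180° − θ = 56.8852°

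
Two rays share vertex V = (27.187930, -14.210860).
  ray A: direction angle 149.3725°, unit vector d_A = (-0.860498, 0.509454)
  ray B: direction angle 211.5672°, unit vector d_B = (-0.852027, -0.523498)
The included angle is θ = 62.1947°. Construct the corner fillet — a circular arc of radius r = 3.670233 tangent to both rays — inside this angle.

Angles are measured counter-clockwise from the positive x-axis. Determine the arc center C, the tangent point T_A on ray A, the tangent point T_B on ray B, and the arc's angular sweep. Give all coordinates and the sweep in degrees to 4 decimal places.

center=(20.0821,-14.2691) T_A=(21.9519,-11.1109) T_B=(22.0035,-17.3963) sweep=117.8053

bisector direction at 180.4699° = (-0.999966,-0.008200)
center distance |VC| = r/sin(θ/2) = 3.670233/sin(31.0973°) = 7.106055
C = V + |VC|·bis = (20.0821,-14.2691)
T_A = V + ((C−V)·d_A)·d_A = V + 6.0849·d_A = (21.9519,-11.1109)
T_B = V + ((C−V)·d_B)·d_B = V + 6.0849·d_B = (22.0035,-17.3963)
sweep = 180° − θ = 117.8053°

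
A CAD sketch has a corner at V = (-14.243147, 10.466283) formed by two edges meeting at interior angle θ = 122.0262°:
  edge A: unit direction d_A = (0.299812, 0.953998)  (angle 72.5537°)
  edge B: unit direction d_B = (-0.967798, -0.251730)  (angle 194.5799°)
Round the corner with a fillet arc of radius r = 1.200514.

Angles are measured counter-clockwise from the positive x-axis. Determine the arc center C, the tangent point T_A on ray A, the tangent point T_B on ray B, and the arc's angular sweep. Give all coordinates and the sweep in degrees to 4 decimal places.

center=(-15.1890,11.4607) T_A=(-14.0437,11.1008) T_B=(-14.8868,10.2989) sweep=57.9738

bisector direction at 133.5668° = (-0.689200,0.724571)
center distance |VC| = r/sin(θ/2) = 1.200514/sin(61.0131°) = 1.372439
C = V + |VC|·bis = (-15.1890,11.4607)
T_A = V + ((C−V)·d_A)·d_A = V + 0.6651·d_A = (-14.0437,11.1008)
T_B = V + ((C−V)·d_B)·d_B = V + 0.6651·d_B = (-14.8868,10.2989)
sweep = 180° − θ = 57.9738°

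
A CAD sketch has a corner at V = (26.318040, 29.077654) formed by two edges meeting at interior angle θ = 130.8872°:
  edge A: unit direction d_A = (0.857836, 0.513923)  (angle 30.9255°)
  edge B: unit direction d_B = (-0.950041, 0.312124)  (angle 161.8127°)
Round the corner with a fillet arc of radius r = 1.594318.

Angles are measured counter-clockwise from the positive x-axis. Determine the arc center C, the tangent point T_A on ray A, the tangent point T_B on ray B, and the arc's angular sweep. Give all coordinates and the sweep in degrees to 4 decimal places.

bisector direction at 96.3691° = (-0.110933,0.993828)
center distance |VC| = r/sin(θ/2) = 1.594318/sin(65.4436°) = 1.752860
C = V + |VC|·bis = (26.1236,30.8197)
T_A = V + ((C−V)·d_A)·d_A = V + 0.7285·d_A = (26.9429,29.4520)
T_B = V + ((C−V)·d_B)·d_B = V + 0.7285·d_B = (25.6260,29.3050)
sweep = 180° − θ = 49.1128°

center=(26.1236,30.8197) T_A=(26.9429,29.4520) T_B=(25.6260,29.3050) sweep=49.1128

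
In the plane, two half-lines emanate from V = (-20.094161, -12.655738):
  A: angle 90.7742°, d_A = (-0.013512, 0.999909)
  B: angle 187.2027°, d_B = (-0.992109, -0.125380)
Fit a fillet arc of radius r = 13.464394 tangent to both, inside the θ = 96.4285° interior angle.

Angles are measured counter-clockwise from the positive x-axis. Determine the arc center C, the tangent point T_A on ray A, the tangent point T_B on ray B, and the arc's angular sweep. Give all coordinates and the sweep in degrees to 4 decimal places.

center=(-33.7199,-0.8062) T_A=(-20.2567,-0.6243) T_B=(-32.0317,-14.1644) sweep=83.5715

bisector direction at 138.9884° = (-0.754577,0.656211)
center distance |VC| = r/sin(θ/2) = 13.464394/sin(48.2142°) = 18.057457
C = V + |VC|·bis = (-33.7199,-0.8062)
T_A = V + ((C−V)·d_A)·d_A = V + 12.0325·d_A = (-20.2567,-0.6243)
T_B = V + ((C−V)·d_B)·d_B = V + 12.0325·d_B = (-32.0317,-14.1644)
sweep = 180° − θ = 83.5715°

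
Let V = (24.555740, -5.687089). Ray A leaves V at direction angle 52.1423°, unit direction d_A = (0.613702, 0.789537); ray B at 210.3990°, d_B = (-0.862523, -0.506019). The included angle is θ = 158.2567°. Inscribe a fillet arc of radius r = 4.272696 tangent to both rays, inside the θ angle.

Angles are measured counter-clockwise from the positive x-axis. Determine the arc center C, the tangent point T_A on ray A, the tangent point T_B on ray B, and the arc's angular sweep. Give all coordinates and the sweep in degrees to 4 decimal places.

center=(21.6859,-2.4170) T_A=(25.0593,-5.0392) T_B=(23.8480,-6.1023) sweep=21.7433

bisector direction at 131.2706° = (-0.659617,0.751602)
center distance |VC| = r/sin(θ/2) = 4.272696/sin(79.1283°) = 4.350783
C = V + |VC|·bis = (21.6859,-2.4170)
T_A = V + ((C−V)·d_A)·d_A = V + 0.8206·d_A = (25.0593,-5.0392)
T_B = V + ((C−V)·d_B)·d_B = V + 0.8206·d_B = (23.8480,-6.1023)
sweep = 180° − θ = 21.7433°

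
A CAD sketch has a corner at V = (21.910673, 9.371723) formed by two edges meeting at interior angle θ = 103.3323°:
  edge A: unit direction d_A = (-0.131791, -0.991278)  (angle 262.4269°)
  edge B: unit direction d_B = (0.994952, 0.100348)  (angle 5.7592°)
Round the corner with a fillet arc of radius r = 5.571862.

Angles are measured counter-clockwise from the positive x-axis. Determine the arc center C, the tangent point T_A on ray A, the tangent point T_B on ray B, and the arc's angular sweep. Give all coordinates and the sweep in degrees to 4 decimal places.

center=(26.8533,4.2701) T_A=(21.3300,5.0044) T_B=(26.2942,9.8138) sweep=76.6677

bisector direction at 314.0931° = (0.695826,-0.718211)
center distance |VC| = r/sin(θ/2) = 5.571862/sin(51.6662°) = 7.103251
C = V + |VC|·bis = (26.8533,4.2701)
T_A = V + ((C−V)·d_A)·d_A = V + 4.4057·d_A = (21.3300,5.0044)
T_B = V + ((C−V)·d_B)·d_B = V + 4.4057·d_B = (26.2942,9.8138)
sweep = 180° − θ = 76.6677°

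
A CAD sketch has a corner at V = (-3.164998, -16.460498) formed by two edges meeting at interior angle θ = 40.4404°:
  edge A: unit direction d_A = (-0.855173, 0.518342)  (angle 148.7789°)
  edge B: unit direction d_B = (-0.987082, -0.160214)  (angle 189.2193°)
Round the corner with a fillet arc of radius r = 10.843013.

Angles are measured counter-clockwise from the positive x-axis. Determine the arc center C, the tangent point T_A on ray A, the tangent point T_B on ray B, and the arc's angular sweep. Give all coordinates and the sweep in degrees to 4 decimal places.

center=(-33.9603,-10.4740) T_A=(-28.3399,-1.2013) T_B=(-32.2231,-21.1769) sweep=139.5596

bisector direction at 168.9991° = (-0.981624,0.190824)
center distance |VC| = r/sin(θ/2) = 10.843013/sin(20.2202°) = 31.371822
C = V + |VC|·bis = (-33.9603,-10.4740)
T_A = V + ((C−V)·d_A)·d_A = V + 29.4384·d_A = (-28.3399,-1.2013)
T_B = V + ((C−V)·d_B)·d_B = V + 29.4384·d_B = (-32.2231,-21.1769)
sweep = 180° − θ = 139.5596°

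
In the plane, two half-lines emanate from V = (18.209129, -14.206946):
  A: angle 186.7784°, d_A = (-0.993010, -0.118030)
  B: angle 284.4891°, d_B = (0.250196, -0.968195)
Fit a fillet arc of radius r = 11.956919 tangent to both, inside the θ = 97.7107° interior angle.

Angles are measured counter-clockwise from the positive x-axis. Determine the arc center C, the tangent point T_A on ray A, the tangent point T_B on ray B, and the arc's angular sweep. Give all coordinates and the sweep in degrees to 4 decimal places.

bisector direction at 235.6338° = (-0.564481,-0.825446)
center distance |VC| = r/sin(θ/2) = 11.956919/sin(48.8554°) = 15.877970
C = V + |VC|·bis = (9.2463,-27.3134)
T_A = V + ((C−V)·d_A)·d_A = V + 10.4471·d_A = (7.8350,-15.4400)
T_B = V + ((C−V)·d_B)·d_B = V + 10.4471·d_B = (20.8230,-24.3218)
sweep = 180° − θ = 82.2893°

center=(9.2463,-27.3134) T_A=(7.8350,-15.4400) T_B=(20.8230,-24.3218) sweep=82.2893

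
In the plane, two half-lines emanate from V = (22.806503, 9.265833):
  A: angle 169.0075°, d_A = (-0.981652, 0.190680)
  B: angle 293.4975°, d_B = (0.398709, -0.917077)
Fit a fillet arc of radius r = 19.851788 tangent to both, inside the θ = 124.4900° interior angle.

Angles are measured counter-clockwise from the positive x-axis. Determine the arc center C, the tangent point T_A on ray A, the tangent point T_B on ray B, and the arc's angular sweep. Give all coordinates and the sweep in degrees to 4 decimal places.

bisector direction at 231.2525° = (-0.625889,-0.779912)
center distance |VC| = r/sin(θ/2) = 19.851788/sin(62.2450°) = 22.432742
C = V + |VC|·bis = (8.7661,-8.2297)
T_A = V + ((C−V)·d_A)·d_A = V + 10.4467·d_A = (12.5514,11.2578)
T_B = V + ((C−V)·d_B)·d_B = V + 10.4467·d_B = (26.9717,-0.3146)
sweep = 180° − θ = 55.5100°

center=(8.7661,-8.2297) T_A=(12.5514,11.2578) T_B=(26.9717,-0.3146) sweep=55.5100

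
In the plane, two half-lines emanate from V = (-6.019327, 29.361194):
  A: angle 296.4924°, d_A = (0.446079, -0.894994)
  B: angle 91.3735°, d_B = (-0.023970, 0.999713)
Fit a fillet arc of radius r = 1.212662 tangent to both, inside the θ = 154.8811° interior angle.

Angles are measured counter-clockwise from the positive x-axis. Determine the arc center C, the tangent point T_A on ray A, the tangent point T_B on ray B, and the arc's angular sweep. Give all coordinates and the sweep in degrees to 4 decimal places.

bisector direction at 13.9330° = (0.970578,0.240786)
center distance |VC| = r/sin(θ/2) = 1.212662/sin(77.4406°) = 1.242391
C = V + |VC|·bis = (-4.8135,29.6603)
T_A = V + ((C−V)·d_A)·d_A = V + 0.2702·d_A = (-5.8988,29.1194)
T_B = V + ((C−V)·d_B)·d_B = V + 0.2702·d_B = (-6.0258,29.6313)
sweep = 180° − θ = 25.1189°

center=(-4.8135,29.6603) T_A=(-5.8988,29.1194) T_B=(-6.0258,29.6313) sweep=25.1189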